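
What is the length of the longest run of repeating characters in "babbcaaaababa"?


Input: "babbcaaaababa"
Scanning for longest run:
  Position 1 ('a'): new char, reset run to 1
  Position 2 ('b'): new char, reset run to 1
  Position 3 ('b'): continues run of 'b', length=2
  Position 4 ('c'): new char, reset run to 1
  Position 5 ('a'): new char, reset run to 1
  Position 6 ('a'): continues run of 'a', length=2
  Position 7 ('a'): continues run of 'a', length=3
  Position 8 ('a'): continues run of 'a', length=4
  Position 9 ('b'): new char, reset run to 1
  Position 10 ('a'): new char, reset run to 1
  Position 11 ('b'): new char, reset run to 1
  Position 12 ('a'): new char, reset run to 1
Longest run: 'a' with length 4

4


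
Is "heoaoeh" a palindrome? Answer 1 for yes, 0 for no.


Input: heoaoeh
Reversed: heoaoeh
  Compare pos 0 ('h') with pos 6 ('h'): match
  Compare pos 1 ('e') with pos 5 ('e'): match
  Compare pos 2 ('o') with pos 4 ('o'): match
Result: palindrome

1


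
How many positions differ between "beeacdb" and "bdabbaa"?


Comparing "beeacdb" and "bdabbaa" position by position:
  Position 0: 'b' vs 'b' => same
  Position 1: 'e' vs 'd' => DIFFER
  Position 2: 'e' vs 'a' => DIFFER
  Position 3: 'a' vs 'b' => DIFFER
  Position 4: 'c' vs 'b' => DIFFER
  Position 5: 'd' vs 'a' => DIFFER
  Position 6: 'b' vs 'a' => DIFFER
Positions that differ: 6

6


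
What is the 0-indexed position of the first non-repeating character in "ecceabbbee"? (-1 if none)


Input: ecceabbbee
Character frequencies:
  'a': 1
  'b': 3
  'c': 2
  'e': 4
Scanning left to right for freq == 1:
  Position 0 ('e'): freq=4, skip
  Position 1 ('c'): freq=2, skip
  Position 2 ('c'): freq=2, skip
  Position 3 ('e'): freq=4, skip
  Position 4 ('a'): unique! => answer = 4

4


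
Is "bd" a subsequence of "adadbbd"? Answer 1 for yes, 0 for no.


Check if "bd" is a subsequence of "adadbbd"
Greedy scan:
  Position 0 ('a'): no match needed
  Position 1 ('d'): no match needed
  Position 2 ('a'): no match needed
  Position 3 ('d'): no match needed
  Position 4 ('b'): matches sub[0] = 'b'
  Position 5 ('b'): no match needed
  Position 6 ('d'): matches sub[1] = 'd'
All 2 characters matched => is a subsequence

1


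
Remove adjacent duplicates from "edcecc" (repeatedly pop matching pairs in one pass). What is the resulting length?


Input: edcecc
Stack-based adjacent duplicate removal:
  Read 'e': push. Stack: e
  Read 'd': push. Stack: ed
  Read 'c': push. Stack: edc
  Read 'e': push. Stack: edce
  Read 'c': push. Stack: edcec
  Read 'c': matches stack top 'c' => pop. Stack: edce
Final stack: "edce" (length 4)

4


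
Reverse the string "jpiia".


Input: jpiia
Reading characters right to left:
  Position 4: 'a'
  Position 3: 'i'
  Position 2: 'i'
  Position 1: 'p'
  Position 0: 'j'
Reversed: aiipj

aiipj


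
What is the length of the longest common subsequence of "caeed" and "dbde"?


LCS of "caeed" and "dbde"
DP table:
           d    b    d    e
      0    0    0    0    0
  c   0    0    0    0    0
  a   0    0    0    0    0
  e   0    0    0    0    1
  e   0    0    0    0    1
  d   0    1    1    1    1
LCS length = dp[5][4] = 1

1


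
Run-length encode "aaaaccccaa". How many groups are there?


Input: aaaaccccaa
Scanning for consecutive runs:
  Group 1: 'a' x 4 (positions 0-3)
  Group 2: 'c' x 4 (positions 4-7)
  Group 3: 'a' x 2 (positions 8-9)
Total groups: 3

3


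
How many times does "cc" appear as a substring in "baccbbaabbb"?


Searching for "cc" in "baccbbaabbb"
Scanning each position:
  Position 0: "ba" => no
  Position 1: "ac" => no
  Position 2: "cc" => MATCH
  Position 3: "cb" => no
  Position 4: "bb" => no
  Position 5: "ba" => no
  Position 6: "aa" => no
  Position 7: "ab" => no
  Position 8: "bb" => no
  Position 9: "bb" => no
Total occurrences: 1

1


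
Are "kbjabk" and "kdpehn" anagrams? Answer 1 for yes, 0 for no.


Strings: "kbjabk", "kdpehn"
Sorted first:  abbjkk
Sorted second: dehknp
Differ at position 0: 'a' vs 'd' => not anagrams

0


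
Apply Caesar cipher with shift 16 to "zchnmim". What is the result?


Caesar cipher: shift "zchnmim" by 16
  'z' (pos 25) + 16 = pos 15 = 'p'
  'c' (pos 2) + 16 = pos 18 = 's'
  'h' (pos 7) + 16 = pos 23 = 'x'
  'n' (pos 13) + 16 = pos 3 = 'd'
  'm' (pos 12) + 16 = pos 2 = 'c'
  'i' (pos 8) + 16 = pos 24 = 'y'
  'm' (pos 12) + 16 = pos 2 = 'c'
Result: psxdcyc

psxdcyc


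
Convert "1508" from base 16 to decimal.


Input: "1508" in base 16
Positional expansion:
  Digit '1' (value 1) x 16^3 = 4096
  Digit '5' (value 5) x 16^2 = 1280
  Digit '0' (value 0) x 16^1 = 0
  Digit '8' (value 8) x 16^0 = 8
Sum = 5384

5384


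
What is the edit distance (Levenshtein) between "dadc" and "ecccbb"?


Computing edit distance: "dadc" -> "ecccbb"
DP table:
           e    c    c    c    b    b
      0    1    2    3    4    5    6
  d   1    1    2    3    4    5    6
  a   2    2    2    3    4    5    6
  d   3    3    3    3    4    5    6
  c   4    4    3    3    3    4    5
Edit distance = dp[4][6] = 5

5


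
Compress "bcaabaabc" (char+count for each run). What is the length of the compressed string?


Input: bcaabaabc
Runs:
  'b' x 1 => "b1"
  'c' x 1 => "c1"
  'a' x 2 => "a2"
  'b' x 1 => "b1"
  'a' x 2 => "a2"
  'b' x 1 => "b1"
  'c' x 1 => "c1"
Compressed: "b1c1a2b1a2b1c1"
Compressed length: 14

14


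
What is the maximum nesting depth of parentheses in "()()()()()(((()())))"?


Input: "()()()()()(((()())))"
Tracking depth:
  Position 0 '(': depth becomes 1
  Position 1 ')': depth becomes 0
  Position 2 '(': depth becomes 1
  Position 3 ')': depth becomes 0
  Position 4 '(': depth becomes 1
  Position 5 ')': depth becomes 0
  Position 6 '(': depth becomes 1
  Position 7 ')': depth becomes 0
  Position 8 '(': depth becomes 1
  Position 9 ')': depth becomes 0
  Position 10 '(': depth becomes 1
  Position 11 '(': depth becomes 2
  Position 12 '(': depth becomes 3
  Position 13 '(': depth becomes 4
  Position 14 ')': depth becomes 3
  Position 15 '(': depth becomes 4
  Position 16 ')': depth becomes 3
  Position 17 ')': depth becomes 2
  Position 18 ')': depth becomes 1
  Position 19 ')': depth becomes 0
Maximum depth reached: 4

4


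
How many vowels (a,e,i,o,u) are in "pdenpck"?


Input: pdenpck
Checking each character:
  'p' at position 0: consonant
  'd' at position 1: consonant
  'e' at position 2: vowel (running total: 1)
  'n' at position 3: consonant
  'p' at position 4: consonant
  'c' at position 5: consonant
  'k' at position 6: consonant
Total vowels: 1

1


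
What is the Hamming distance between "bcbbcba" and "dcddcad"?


Comparing "bcbbcba" and "dcddcad" position by position:
  Position 0: 'b' vs 'd' => differ
  Position 1: 'c' vs 'c' => same
  Position 2: 'b' vs 'd' => differ
  Position 3: 'b' vs 'd' => differ
  Position 4: 'c' vs 'c' => same
  Position 5: 'b' vs 'a' => differ
  Position 6: 'a' vs 'd' => differ
Total differences (Hamming distance): 5

5


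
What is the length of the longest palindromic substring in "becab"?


Input: "becab"
Checking substrings for palindromes:
  No multi-char palindromic substrings found
Longest palindromic substring: "b" with length 1

1


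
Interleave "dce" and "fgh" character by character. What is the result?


Interleaving "dce" and "fgh":
  Position 0: 'd' from first, 'f' from second => "df"
  Position 1: 'c' from first, 'g' from second => "cg"
  Position 2: 'e' from first, 'h' from second => "eh"
Result: dfcgeh

dfcgeh


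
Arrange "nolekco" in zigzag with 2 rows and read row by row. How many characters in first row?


Zigzag "nolekco" into 2 rows:
Placing characters:
  'n' => row 0
  'o' => row 1
  'l' => row 0
  'e' => row 1
  'k' => row 0
  'c' => row 1
  'o' => row 0
Rows:
  Row 0: "nlko"
  Row 1: "oec"
First row length: 4

4


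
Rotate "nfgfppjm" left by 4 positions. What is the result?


Input: "nfgfppjm", rotate left by 4
First 4 characters: "nfgf"
Remaining characters: "ppjm"
Concatenate remaining + first: "ppjm" + "nfgf" = "ppjmnfgf"

ppjmnfgf


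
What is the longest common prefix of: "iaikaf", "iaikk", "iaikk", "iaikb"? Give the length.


Words: iaikaf, iaikk, iaikk, iaikb
  Position 0: all 'i' => match
  Position 1: all 'a' => match
  Position 2: all 'i' => match
  Position 3: all 'k' => match
  Position 4: ('a', 'k', 'k', 'b') => mismatch, stop
LCP = "iaik" (length 4)

4


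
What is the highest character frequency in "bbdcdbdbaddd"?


Input: bbdcdbdbaddd
Character counts:
  'a': 1
  'b': 4
  'c': 1
  'd': 6
Maximum frequency: 6

6


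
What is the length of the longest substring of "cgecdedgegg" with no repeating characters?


Input: "cgecdedgegg"
Sliding window (track last position of each char):
  Position 0 ('c'): window [0,0] length 1 -- new best
  Position 1 ('g'): window [0,1] length 2 -- new best
  Position 2 ('e'): window [0,2] length 3 -- new best
  Position 3 ('c'): repeat (last at 0), move window start to 1
  Position 3 ('c'): window [1,3] length 3
  Position 4 ('d'): window [1,4] length 4 -- new best
  Position 5 ('e'): repeat (last at 2), move window start to 3
  Position 5 ('e'): window [3,5] length 3
  Position 6 ('d'): repeat (last at 4), move window start to 5
  Position 6 ('d'): window [5,6] length 2
  Position 7 ('g'): window [5,7] length 3
  Position 8 ('e'): repeat (last at 5), move window start to 6
  Position 8 ('e'): window [6,8] length 3
  Position 9 ('g'): repeat (last at 7), move window start to 8
  Position 9 ('g'): window [8,9] length 2
  Position 10 ('g'): repeat (last at 9), move window start to 10
  Position 10 ('g'): window [10,10] length 1
Longest substring with no repeats: "gecd" with length 4

4


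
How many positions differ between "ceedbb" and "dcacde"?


Comparing "ceedbb" and "dcacde" position by position:
  Position 0: 'c' vs 'd' => DIFFER
  Position 1: 'e' vs 'c' => DIFFER
  Position 2: 'e' vs 'a' => DIFFER
  Position 3: 'd' vs 'c' => DIFFER
  Position 4: 'b' vs 'd' => DIFFER
  Position 5: 'b' vs 'e' => DIFFER
Positions that differ: 6

6


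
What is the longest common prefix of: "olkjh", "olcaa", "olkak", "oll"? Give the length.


Words: olkjh, olcaa, olkak, oll
  Position 0: all 'o' => match
  Position 1: all 'l' => match
  Position 2: ('k', 'c', 'k', 'l') => mismatch, stop
LCP = "ol" (length 2)

2


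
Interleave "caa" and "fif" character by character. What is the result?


Interleaving "caa" and "fif":
  Position 0: 'c' from first, 'f' from second => "cf"
  Position 1: 'a' from first, 'i' from second => "ai"
  Position 2: 'a' from first, 'f' from second => "af"
Result: cfaiaf

cfaiaf


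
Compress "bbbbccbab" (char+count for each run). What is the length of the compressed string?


Input: bbbbccbab
Runs:
  'b' x 4 => "b4"
  'c' x 2 => "c2"
  'b' x 1 => "b1"
  'a' x 1 => "a1"
  'b' x 1 => "b1"
Compressed: "b4c2b1a1b1"
Compressed length: 10

10


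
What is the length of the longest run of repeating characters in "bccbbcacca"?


Input: "bccbbcacca"
Scanning for longest run:
  Position 1 ('c'): new char, reset run to 1
  Position 2 ('c'): continues run of 'c', length=2
  Position 3 ('b'): new char, reset run to 1
  Position 4 ('b'): continues run of 'b', length=2
  Position 5 ('c'): new char, reset run to 1
  Position 6 ('a'): new char, reset run to 1
  Position 7 ('c'): new char, reset run to 1
  Position 8 ('c'): continues run of 'c', length=2
  Position 9 ('a'): new char, reset run to 1
Longest run: 'c' with length 2

2


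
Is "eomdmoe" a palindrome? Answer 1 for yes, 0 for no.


Input: eomdmoe
Reversed: eomdmoe
  Compare pos 0 ('e') with pos 6 ('e'): match
  Compare pos 1 ('o') with pos 5 ('o'): match
  Compare pos 2 ('m') with pos 4 ('m'): match
Result: palindrome

1


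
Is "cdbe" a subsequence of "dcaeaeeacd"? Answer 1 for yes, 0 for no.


Check if "cdbe" is a subsequence of "dcaeaeeacd"
Greedy scan:
  Position 0 ('d'): no match needed
  Position 1 ('c'): matches sub[0] = 'c'
  Position 2 ('a'): no match needed
  Position 3 ('e'): no match needed
  Position 4 ('a'): no match needed
  Position 5 ('e'): no match needed
  Position 6 ('e'): no match needed
  Position 7 ('a'): no match needed
  Position 8 ('c'): no match needed
  Position 9 ('d'): matches sub[1] = 'd'
Only matched 2/4 characters => not a subsequence

0


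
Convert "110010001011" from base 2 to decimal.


Input: "110010001011" in base 2
Positional expansion:
  Digit '1' (value 1) x 2^11 = 2048
  Digit '1' (value 1) x 2^10 = 1024
  Digit '0' (value 0) x 2^9 = 0
  Digit '0' (value 0) x 2^8 = 0
  Digit '1' (value 1) x 2^7 = 128
  Digit '0' (value 0) x 2^6 = 0
  Digit '0' (value 0) x 2^5 = 0
  Digit '0' (value 0) x 2^4 = 0
  Digit '1' (value 1) x 2^3 = 8
  Digit '0' (value 0) x 2^2 = 0
  Digit '1' (value 1) x 2^1 = 2
  Digit '1' (value 1) x 2^0 = 1
Sum = 3211

3211


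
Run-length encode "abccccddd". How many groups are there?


Input: abccccddd
Scanning for consecutive runs:
  Group 1: 'a' x 1 (positions 0-0)
  Group 2: 'b' x 1 (positions 1-1)
  Group 3: 'c' x 4 (positions 2-5)
  Group 4: 'd' x 3 (positions 6-8)
Total groups: 4

4


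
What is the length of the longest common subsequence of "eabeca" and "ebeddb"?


LCS of "eabeca" and "ebeddb"
DP table:
           e    b    e    d    d    b
      0    0    0    0    0    0    0
  e   0    1    1    1    1    1    1
  a   0    1    1    1    1    1    1
  b   0    1    2    2    2    2    2
  e   0    1    2    3    3    3    3
  c   0    1    2    3    3    3    3
  a   0    1    2    3    3    3    3
LCS length = dp[6][6] = 3

3


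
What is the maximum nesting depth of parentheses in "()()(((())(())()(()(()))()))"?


Input: "()()(((())(())()(()(()))()))"
Tracking depth:
  Position 0 '(': depth becomes 1
  Position 1 ')': depth becomes 0
  Position 2 '(': depth becomes 1
  Position 3 ')': depth becomes 0
  Position 4 '(': depth becomes 1
  Position 5 '(': depth becomes 2
  Position 6 '(': depth becomes 3
  Position 7 '(': depth becomes 4
  Position 8 ')': depth becomes 3
  Position 9 ')': depth becomes 2
  Position 10 '(': depth becomes 3
  Position 11 '(': depth becomes 4
  Position 12 ')': depth becomes 3
  Position 13 ')': depth becomes 2
  Position 14 '(': depth becomes 3
  Position 15 ')': depth becomes 2
  Position 16 '(': depth becomes 3
  Position 17 '(': depth becomes 4
  Position 18 ')': depth becomes 3
  Position 19 '(': depth becomes 4
  Position 20 '(': depth becomes 5
  Position 21 ')': depth becomes 4
  Position 22 ')': depth becomes 3
  Position 23 ')': depth becomes 2
  Position 24 '(': depth becomes 3
  Position 25 ')': depth becomes 2
  Position 26 ')': depth becomes 1
  Position 27 ')': depth becomes 0
Maximum depth reached: 5

5


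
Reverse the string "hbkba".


Input: hbkba
Reading characters right to left:
  Position 4: 'a'
  Position 3: 'b'
  Position 2: 'k'
  Position 1: 'b'
  Position 0: 'h'
Reversed: abkbh

abkbh


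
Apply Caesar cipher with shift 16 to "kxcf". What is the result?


Caesar cipher: shift "kxcf" by 16
  'k' (pos 10) + 16 = pos 0 = 'a'
  'x' (pos 23) + 16 = pos 13 = 'n'
  'c' (pos 2) + 16 = pos 18 = 's'
  'f' (pos 5) + 16 = pos 21 = 'v'
Result: ansv

ansv


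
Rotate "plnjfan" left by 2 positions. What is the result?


Input: "plnjfan", rotate left by 2
First 2 characters: "pl"
Remaining characters: "njfan"
Concatenate remaining + first: "njfan" + "pl" = "njfanpl"

njfanpl


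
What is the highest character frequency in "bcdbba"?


Input: bcdbba
Character counts:
  'a': 1
  'b': 3
  'c': 1
  'd': 1
Maximum frequency: 3

3


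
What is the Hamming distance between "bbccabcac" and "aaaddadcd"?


Comparing "bbccabcac" and "aaaddadcd" position by position:
  Position 0: 'b' vs 'a' => differ
  Position 1: 'b' vs 'a' => differ
  Position 2: 'c' vs 'a' => differ
  Position 3: 'c' vs 'd' => differ
  Position 4: 'a' vs 'd' => differ
  Position 5: 'b' vs 'a' => differ
  Position 6: 'c' vs 'd' => differ
  Position 7: 'a' vs 'c' => differ
  Position 8: 'c' vs 'd' => differ
Total differences (Hamming distance): 9

9


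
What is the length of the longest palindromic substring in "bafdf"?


Input: "bafdf"
Checking substrings for palindromes:
  [2:5] "fdf" (len 3) => palindrome
Longest palindromic substring: "fdf" with length 3

3


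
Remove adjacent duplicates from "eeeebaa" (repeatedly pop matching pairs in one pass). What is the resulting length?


Input: eeeebaa
Stack-based adjacent duplicate removal:
  Read 'e': push. Stack: e
  Read 'e': matches stack top 'e' => pop. Stack: (empty)
  Read 'e': push. Stack: e
  Read 'e': matches stack top 'e' => pop. Stack: (empty)
  Read 'b': push. Stack: b
  Read 'a': push. Stack: ba
  Read 'a': matches stack top 'a' => pop. Stack: b
Final stack: "b" (length 1)

1


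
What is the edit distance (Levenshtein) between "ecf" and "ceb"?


Computing edit distance: "ecf" -> "ceb"
DP table:
           c    e    b
      0    1    2    3
  e   1    1    1    2
  c   2    1    2    2
  f   3    2    2    3
Edit distance = dp[3][3] = 3

3


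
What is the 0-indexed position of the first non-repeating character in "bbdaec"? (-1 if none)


Input: bbdaec
Character frequencies:
  'a': 1
  'b': 2
  'c': 1
  'd': 1
  'e': 1
Scanning left to right for freq == 1:
  Position 0 ('b'): freq=2, skip
  Position 1 ('b'): freq=2, skip
  Position 2 ('d'): unique! => answer = 2

2


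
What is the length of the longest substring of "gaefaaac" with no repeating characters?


Input: "gaefaaac"
Sliding window (track last position of each char):
  Position 0 ('g'): window [0,0] length 1 -- new best
  Position 1 ('a'): window [0,1] length 2 -- new best
  Position 2 ('e'): window [0,2] length 3 -- new best
  Position 3 ('f'): window [0,3] length 4 -- new best
  Position 4 ('a'): repeat (last at 1), move window start to 2
  Position 4 ('a'): window [2,4] length 3
  Position 5 ('a'): repeat (last at 4), move window start to 5
  Position 5 ('a'): window [5,5] length 1
  Position 6 ('a'): repeat (last at 5), move window start to 6
  Position 6 ('a'): window [6,6] length 1
  Position 7 ('c'): window [6,7] length 2
Longest substring with no repeats: "gaef" with length 4

4


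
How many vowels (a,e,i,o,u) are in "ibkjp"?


Input: ibkjp
Checking each character:
  'i' at position 0: vowel (running total: 1)
  'b' at position 1: consonant
  'k' at position 2: consonant
  'j' at position 3: consonant
  'p' at position 4: consonant
Total vowels: 1

1


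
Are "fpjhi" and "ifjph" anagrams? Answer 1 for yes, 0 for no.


Strings: "fpjhi", "ifjph"
Sorted first:  fhijp
Sorted second: fhijp
Sorted forms match => anagrams

1


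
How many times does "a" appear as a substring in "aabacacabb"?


Searching for "a" in "aabacacabb"
Scanning each position:
  Position 0: "a" => MATCH
  Position 1: "a" => MATCH
  Position 2: "b" => no
  Position 3: "a" => MATCH
  Position 4: "c" => no
  Position 5: "a" => MATCH
  Position 6: "c" => no
  Position 7: "a" => MATCH
  Position 8: "b" => no
  Position 9: "b" => no
Total occurrences: 5

5


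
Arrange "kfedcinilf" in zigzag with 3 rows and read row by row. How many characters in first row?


Zigzag "kfedcinilf" into 3 rows:
Placing characters:
  'k' => row 0
  'f' => row 1
  'e' => row 2
  'd' => row 1
  'c' => row 0
  'i' => row 1
  'n' => row 2
  'i' => row 1
  'l' => row 0
  'f' => row 1
Rows:
  Row 0: "kcl"
  Row 1: "fdiif"
  Row 2: "en"
First row length: 3

3


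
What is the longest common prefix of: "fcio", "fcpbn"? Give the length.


Words: fcio, fcpbn
  Position 0: all 'f' => match
  Position 1: all 'c' => match
  Position 2: ('i', 'p') => mismatch, stop
LCP = "fc" (length 2)

2


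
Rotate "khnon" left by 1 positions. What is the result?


Input: "khnon", rotate left by 1
First 1 characters: "k"
Remaining characters: "hnon"
Concatenate remaining + first: "hnon" + "k" = "hnonk"

hnonk


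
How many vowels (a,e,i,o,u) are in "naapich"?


Input: naapich
Checking each character:
  'n' at position 0: consonant
  'a' at position 1: vowel (running total: 1)
  'a' at position 2: vowel (running total: 2)
  'p' at position 3: consonant
  'i' at position 4: vowel (running total: 3)
  'c' at position 5: consonant
  'h' at position 6: consonant
Total vowels: 3

3


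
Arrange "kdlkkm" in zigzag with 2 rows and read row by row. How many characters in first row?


Zigzag "kdlkkm" into 2 rows:
Placing characters:
  'k' => row 0
  'd' => row 1
  'l' => row 0
  'k' => row 1
  'k' => row 0
  'm' => row 1
Rows:
  Row 0: "klk"
  Row 1: "dkm"
First row length: 3

3


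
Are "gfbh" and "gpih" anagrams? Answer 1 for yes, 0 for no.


Strings: "gfbh", "gpih"
Sorted first:  bfgh
Sorted second: ghip
Differ at position 0: 'b' vs 'g' => not anagrams

0


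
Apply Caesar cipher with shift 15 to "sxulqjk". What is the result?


Caesar cipher: shift "sxulqjk" by 15
  's' (pos 18) + 15 = pos 7 = 'h'
  'x' (pos 23) + 15 = pos 12 = 'm'
  'u' (pos 20) + 15 = pos 9 = 'j'
  'l' (pos 11) + 15 = pos 0 = 'a'
  'q' (pos 16) + 15 = pos 5 = 'f'
  'j' (pos 9) + 15 = pos 24 = 'y'
  'k' (pos 10) + 15 = pos 25 = 'z'
Result: hmjafyz

hmjafyz


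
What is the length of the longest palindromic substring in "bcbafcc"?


Input: "bcbafcc"
Checking substrings for palindromes:
  [0:3] "bcb" (len 3) => palindrome
  [5:7] "cc" (len 2) => palindrome
Longest palindromic substring: "bcb" with length 3

3


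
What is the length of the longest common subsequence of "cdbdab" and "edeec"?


LCS of "cdbdab" and "edeec"
DP table:
           e    d    e    e    c
      0    0    0    0    0    0
  c   0    0    0    0    0    1
  d   0    0    1    1    1    1
  b   0    0    1    1    1    1
  d   0    0    1    1    1    1
  a   0    0    1    1    1    1
  b   0    0    1    1    1    1
LCS length = dp[6][5] = 1

1


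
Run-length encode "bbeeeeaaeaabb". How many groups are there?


Input: bbeeeeaaeaabb
Scanning for consecutive runs:
  Group 1: 'b' x 2 (positions 0-1)
  Group 2: 'e' x 4 (positions 2-5)
  Group 3: 'a' x 2 (positions 6-7)
  Group 4: 'e' x 1 (positions 8-8)
  Group 5: 'a' x 2 (positions 9-10)
  Group 6: 'b' x 2 (positions 11-12)
Total groups: 6

6


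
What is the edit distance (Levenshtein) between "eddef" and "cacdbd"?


Computing edit distance: "eddef" -> "cacdbd"
DP table:
           c    a    c    d    b    d
      0    1    2    3    4    5    6
  e   1    1    2    3    4    5    6
  d   2    2    2    3    3    4    5
  d   3    3    3    3    3    4    4
  e   4    4    4    4    4    4    5
  f   5    5    5    5    5    5    5
Edit distance = dp[5][6] = 5

5


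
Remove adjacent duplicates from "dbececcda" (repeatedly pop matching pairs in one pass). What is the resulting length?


Input: dbececcda
Stack-based adjacent duplicate removal:
  Read 'd': push. Stack: d
  Read 'b': push. Stack: db
  Read 'e': push. Stack: dbe
  Read 'c': push. Stack: dbec
  Read 'e': push. Stack: dbece
  Read 'c': push. Stack: dbecec
  Read 'c': matches stack top 'c' => pop. Stack: dbece
  Read 'd': push. Stack: dbeced
  Read 'a': push. Stack: dbeceda
Final stack: "dbeceda" (length 7)

7


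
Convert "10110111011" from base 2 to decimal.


Input: "10110111011" in base 2
Positional expansion:
  Digit '1' (value 1) x 2^10 = 1024
  Digit '0' (value 0) x 2^9 = 0
  Digit '1' (value 1) x 2^8 = 256
  Digit '1' (value 1) x 2^7 = 128
  Digit '0' (value 0) x 2^6 = 0
  Digit '1' (value 1) x 2^5 = 32
  Digit '1' (value 1) x 2^4 = 16
  Digit '1' (value 1) x 2^3 = 8
  Digit '0' (value 0) x 2^2 = 0
  Digit '1' (value 1) x 2^1 = 2
  Digit '1' (value 1) x 2^0 = 1
Sum = 1467

1467


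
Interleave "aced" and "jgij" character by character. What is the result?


Interleaving "aced" and "jgij":
  Position 0: 'a' from first, 'j' from second => "aj"
  Position 1: 'c' from first, 'g' from second => "cg"
  Position 2: 'e' from first, 'i' from second => "ei"
  Position 3: 'd' from first, 'j' from second => "dj"
Result: ajcgeidj

ajcgeidj


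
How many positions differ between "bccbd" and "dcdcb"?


Comparing "bccbd" and "dcdcb" position by position:
  Position 0: 'b' vs 'd' => DIFFER
  Position 1: 'c' vs 'c' => same
  Position 2: 'c' vs 'd' => DIFFER
  Position 3: 'b' vs 'c' => DIFFER
  Position 4: 'd' vs 'b' => DIFFER
Positions that differ: 4

4


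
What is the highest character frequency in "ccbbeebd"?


Input: ccbbeebd
Character counts:
  'b': 3
  'c': 2
  'd': 1
  'e': 2
Maximum frequency: 3

3


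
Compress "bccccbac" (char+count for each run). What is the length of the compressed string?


Input: bccccbac
Runs:
  'b' x 1 => "b1"
  'c' x 4 => "c4"
  'b' x 1 => "b1"
  'a' x 1 => "a1"
  'c' x 1 => "c1"
Compressed: "b1c4b1a1c1"
Compressed length: 10

10


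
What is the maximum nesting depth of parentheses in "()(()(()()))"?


Input: "()(()(()()))"
Tracking depth:
  Position 0 '(': depth becomes 1
  Position 1 ')': depth becomes 0
  Position 2 '(': depth becomes 1
  Position 3 '(': depth becomes 2
  Position 4 ')': depth becomes 1
  Position 5 '(': depth becomes 2
  Position 6 '(': depth becomes 3
  Position 7 ')': depth becomes 2
  Position 8 '(': depth becomes 3
  Position 9 ')': depth becomes 2
  Position 10 ')': depth becomes 1
  Position 11 ')': depth becomes 0
Maximum depth reached: 3

3


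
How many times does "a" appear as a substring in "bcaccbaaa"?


Searching for "a" in "bcaccbaaa"
Scanning each position:
  Position 0: "b" => no
  Position 1: "c" => no
  Position 2: "a" => MATCH
  Position 3: "c" => no
  Position 4: "c" => no
  Position 5: "b" => no
  Position 6: "a" => MATCH
  Position 7: "a" => MATCH
  Position 8: "a" => MATCH
Total occurrences: 4

4


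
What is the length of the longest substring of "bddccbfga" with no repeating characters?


Input: "bddccbfga"
Sliding window (track last position of each char):
  Position 0 ('b'): window [0,0] length 1 -- new best
  Position 1 ('d'): window [0,1] length 2 -- new best
  Position 2 ('d'): repeat (last at 1), move window start to 2
  Position 2 ('d'): window [2,2] length 1
  Position 3 ('c'): window [2,3] length 2
  Position 4 ('c'): repeat (last at 3), move window start to 4
  Position 4 ('c'): window [4,4] length 1
  Position 5 ('b'): window [4,5] length 2
  Position 6 ('f'): window [4,6] length 3 -- new best
  Position 7 ('g'): window [4,7] length 4 -- new best
  Position 8 ('a'): window [4,8] length 5 -- new best
Longest substring with no repeats: "cbfga" with length 5

5


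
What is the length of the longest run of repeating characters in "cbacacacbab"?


Input: "cbacacacbab"
Scanning for longest run:
  Position 1 ('b'): new char, reset run to 1
  Position 2 ('a'): new char, reset run to 1
  Position 3 ('c'): new char, reset run to 1
  Position 4 ('a'): new char, reset run to 1
  Position 5 ('c'): new char, reset run to 1
  Position 6 ('a'): new char, reset run to 1
  Position 7 ('c'): new char, reset run to 1
  Position 8 ('b'): new char, reset run to 1
  Position 9 ('a'): new char, reset run to 1
  Position 10 ('b'): new char, reset run to 1
Longest run: 'c' with length 1

1


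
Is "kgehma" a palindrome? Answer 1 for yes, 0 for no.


Input: kgehma
Reversed: amhegk
  Compare pos 0 ('k') with pos 5 ('a'): MISMATCH
  Compare pos 1 ('g') with pos 4 ('m'): MISMATCH
  Compare pos 2 ('e') with pos 3 ('h'): MISMATCH
Result: not a palindrome

0


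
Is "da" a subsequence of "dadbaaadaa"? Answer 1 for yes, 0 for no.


Check if "da" is a subsequence of "dadbaaadaa"
Greedy scan:
  Position 0 ('d'): matches sub[0] = 'd'
  Position 1 ('a'): matches sub[1] = 'a'
  Position 2 ('d'): no match needed
  Position 3 ('b'): no match needed
  Position 4 ('a'): no match needed
  Position 5 ('a'): no match needed
  Position 6 ('a'): no match needed
  Position 7 ('d'): no match needed
  Position 8 ('a'): no match needed
  Position 9 ('a'): no match needed
All 2 characters matched => is a subsequence

1


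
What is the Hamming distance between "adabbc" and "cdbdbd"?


Comparing "adabbc" and "cdbdbd" position by position:
  Position 0: 'a' vs 'c' => differ
  Position 1: 'd' vs 'd' => same
  Position 2: 'a' vs 'b' => differ
  Position 3: 'b' vs 'd' => differ
  Position 4: 'b' vs 'b' => same
  Position 5: 'c' vs 'd' => differ
Total differences (Hamming distance): 4

4


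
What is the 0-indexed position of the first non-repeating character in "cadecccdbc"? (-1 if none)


Input: cadecccdbc
Character frequencies:
  'a': 1
  'b': 1
  'c': 5
  'd': 2
  'e': 1
Scanning left to right for freq == 1:
  Position 0 ('c'): freq=5, skip
  Position 1 ('a'): unique! => answer = 1

1


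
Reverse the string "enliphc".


Input: enliphc
Reading characters right to left:
  Position 6: 'c'
  Position 5: 'h'
  Position 4: 'p'
  Position 3: 'i'
  Position 2: 'l'
  Position 1: 'n'
  Position 0: 'e'
Reversed: chpilne

chpilne


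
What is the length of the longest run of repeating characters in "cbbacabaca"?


Input: "cbbacabaca"
Scanning for longest run:
  Position 1 ('b'): new char, reset run to 1
  Position 2 ('b'): continues run of 'b', length=2
  Position 3 ('a'): new char, reset run to 1
  Position 4 ('c'): new char, reset run to 1
  Position 5 ('a'): new char, reset run to 1
  Position 6 ('b'): new char, reset run to 1
  Position 7 ('a'): new char, reset run to 1
  Position 8 ('c'): new char, reset run to 1
  Position 9 ('a'): new char, reset run to 1
Longest run: 'b' with length 2

2


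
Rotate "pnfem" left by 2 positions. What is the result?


Input: "pnfem", rotate left by 2
First 2 characters: "pn"
Remaining characters: "fem"
Concatenate remaining + first: "fem" + "pn" = "fempn"

fempn


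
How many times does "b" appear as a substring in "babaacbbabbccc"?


Searching for "b" in "babaacbbabbccc"
Scanning each position:
  Position 0: "b" => MATCH
  Position 1: "a" => no
  Position 2: "b" => MATCH
  Position 3: "a" => no
  Position 4: "a" => no
  Position 5: "c" => no
  Position 6: "b" => MATCH
  Position 7: "b" => MATCH
  Position 8: "a" => no
  Position 9: "b" => MATCH
  Position 10: "b" => MATCH
  Position 11: "c" => no
  Position 12: "c" => no
  Position 13: "c" => no
Total occurrences: 6

6


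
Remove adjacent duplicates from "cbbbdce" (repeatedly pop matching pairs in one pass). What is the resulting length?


Input: cbbbdce
Stack-based adjacent duplicate removal:
  Read 'c': push. Stack: c
  Read 'b': push. Stack: cb
  Read 'b': matches stack top 'b' => pop. Stack: c
  Read 'b': push. Stack: cb
  Read 'd': push. Stack: cbd
  Read 'c': push. Stack: cbdc
  Read 'e': push. Stack: cbdce
Final stack: "cbdce" (length 5)

5


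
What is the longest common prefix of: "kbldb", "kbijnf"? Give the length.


Words: kbldb, kbijnf
  Position 0: all 'k' => match
  Position 1: all 'b' => match
  Position 2: ('l', 'i') => mismatch, stop
LCP = "kb" (length 2)

2


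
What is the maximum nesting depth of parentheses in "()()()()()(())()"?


Input: "()()()()()(())()"
Tracking depth:
  Position 0 '(': depth becomes 1
  Position 1 ')': depth becomes 0
  Position 2 '(': depth becomes 1
  Position 3 ')': depth becomes 0
  Position 4 '(': depth becomes 1
  Position 5 ')': depth becomes 0
  Position 6 '(': depth becomes 1
  Position 7 ')': depth becomes 0
  Position 8 '(': depth becomes 1
  Position 9 ')': depth becomes 0
  Position 10 '(': depth becomes 1
  Position 11 '(': depth becomes 2
  Position 12 ')': depth becomes 1
  Position 13 ')': depth becomes 0
  Position 14 '(': depth becomes 1
  Position 15 ')': depth becomes 0
Maximum depth reached: 2

2


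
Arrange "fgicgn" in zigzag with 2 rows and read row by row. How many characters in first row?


Zigzag "fgicgn" into 2 rows:
Placing characters:
  'f' => row 0
  'g' => row 1
  'i' => row 0
  'c' => row 1
  'g' => row 0
  'n' => row 1
Rows:
  Row 0: "fig"
  Row 1: "gcn"
First row length: 3

3


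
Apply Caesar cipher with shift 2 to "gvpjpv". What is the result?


Caesar cipher: shift "gvpjpv" by 2
  'g' (pos 6) + 2 = pos 8 = 'i'
  'v' (pos 21) + 2 = pos 23 = 'x'
  'p' (pos 15) + 2 = pos 17 = 'r'
  'j' (pos 9) + 2 = pos 11 = 'l'
  'p' (pos 15) + 2 = pos 17 = 'r'
  'v' (pos 21) + 2 = pos 23 = 'x'
Result: ixrlrx

ixrlrx


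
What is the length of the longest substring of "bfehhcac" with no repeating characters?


Input: "bfehhcac"
Sliding window (track last position of each char):
  Position 0 ('b'): window [0,0] length 1 -- new best
  Position 1 ('f'): window [0,1] length 2 -- new best
  Position 2 ('e'): window [0,2] length 3 -- new best
  Position 3 ('h'): window [0,3] length 4 -- new best
  Position 4 ('h'): repeat (last at 3), move window start to 4
  Position 4 ('h'): window [4,4] length 1
  Position 5 ('c'): window [4,5] length 2
  Position 6 ('a'): window [4,6] length 3
  Position 7 ('c'): repeat (last at 5), move window start to 6
  Position 7 ('c'): window [6,7] length 2
Longest substring with no repeats: "bfeh" with length 4

4


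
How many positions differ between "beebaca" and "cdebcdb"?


Comparing "beebaca" and "cdebcdb" position by position:
  Position 0: 'b' vs 'c' => DIFFER
  Position 1: 'e' vs 'd' => DIFFER
  Position 2: 'e' vs 'e' => same
  Position 3: 'b' vs 'b' => same
  Position 4: 'a' vs 'c' => DIFFER
  Position 5: 'c' vs 'd' => DIFFER
  Position 6: 'a' vs 'b' => DIFFER
Positions that differ: 5

5


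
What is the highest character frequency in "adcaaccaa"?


Input: adcaaccaa
Character counts:
  'a': 5
  'c': 3
  'd': 1
Maximum frequency: 5

5


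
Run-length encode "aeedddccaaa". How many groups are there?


Input: aeedddccaaa
Scanning for consecutive runs:
  Group 1: 'a' x 1 (positions 0-0)
  Group 2: 'e' x 2 (positions 1-2)
  Group 3: 'd' x 3 (positions 3-5)
  Group 4: 'c' x 2 (positions 6-7)
  Group 5: 'a' x 3 (positions 8-10)
Total groups: 5

5


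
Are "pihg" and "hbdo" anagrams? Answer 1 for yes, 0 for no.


Strings: "pihg", "hbdo"
Sorted first:  ghip
Sorted second: bdho
Differ at position 0: 'g' vs 'b' => not anagrams

0


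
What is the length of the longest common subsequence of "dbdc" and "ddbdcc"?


LCS of "dbdc" and "ddbdcc"
DP table:
           d    d    b    d    c    c
      0    0    0    0    0    0    0
  d   0    1    1    1    1    1    1
  b   0    1    1    2    2    2    2
  d   0    1    2    2    3    3    3
  c   0    1    2    2    3    4    4
LCS length = dp[4][6] = 4

4


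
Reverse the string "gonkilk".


Input: gonkilk
Reading characters right to left:
  Position 6: 'k'
  Position 5: 'l'
  Position 4: 'i'
  Position 3: 'k'
  Position 2: 'n'
  Position 1: 'o'
  Position 0: 'g'
Reversed: kliknog

kliknog


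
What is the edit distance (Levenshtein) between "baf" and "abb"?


Computing edit distance: "baf" -> "abb"
DP table:
           a    b    b
      0    1    2    3
  b   1    1    1    2
  a   2    1    2    2
  f   3    2    2    3
Edit distance = dp[3][3] = 3

3


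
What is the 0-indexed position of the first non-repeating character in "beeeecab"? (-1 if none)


Input: beeeecab
Character frequencies:
  'a': 1
  'b': 2
  'c': 1
  'e': 4
Scanning left to right for freq == 1:
  Position 0 ('b'): freq=2, skip
  Position 1 ('e'): freq=4, skip
  Position 2 ('e'): freq=4, skip
  Position 3 ('e'): freq=4, skip
  Position 4 ('e'): freq=4, skip
  Position 5 ('c'): unique! => answer = 5

5


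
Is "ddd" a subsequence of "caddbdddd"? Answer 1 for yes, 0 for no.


Check if "ddd" is a subsequence of "caddbdddd"
Greedy scan:
  Position 0 ('c'): no match needed
  Position 1 ('a'): no match needed
  Position 2 ('d'): matches sub[0] = 'd'
  Position 3 ('d'): matches sub[1] = 'd'
  Position 4 ('b'): no match needed
  Position 5 ('d'): matches sub[2] = 'd'
  Position 6 ('d'): no match needed
  Position 7 ('d'): no match needed
  Position 8 ('d'): no match needed
All 3 characters matched => is a subsequence

1


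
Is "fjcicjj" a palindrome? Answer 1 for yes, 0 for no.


Input: fjcicjj
Reversed: jjcicjf
  Compare pos 0 ('f') with pos 6 ('j'): MISMATCH
  Compare pos 1 ('j') with pos 5 ('j'): match
  Compare pos 2 ('c') with pos 4 ('c'): match
Result: not a palindrome

0


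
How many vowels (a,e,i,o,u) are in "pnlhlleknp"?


Input: pnlhlleknp
Checking each character:
  'p' at position 0: consonant
  'n' at position 1: consonant
  'l' at position 2: consonant
  'h' at position 3: consonant
  'l' at position 4: consonant
  'l' at position 5: consonant
  'e' at position 6: vowel (running total: 1)
  'k' at position 7: consonant
  'n' at position 8: consonant
  'p' at position 9: consonant
Total vowels: 1

1


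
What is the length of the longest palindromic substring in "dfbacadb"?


Input: "dfbacadb"
Checking substrings for palindromes:
  [3:6] "aca" (len 3) => palindrome
Longest palindromic substring: "aca" with length 3

3


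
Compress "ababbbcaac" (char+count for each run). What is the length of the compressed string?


Input: ababbbcaac
Runs:
  'a' x 1 => "a1"
  'b' x 1 => "b1"
  'a' x 1 => "a1"
  'b' x 3 => "b3"
  'c' x 1 => "c1"
  'a' x 2 => "a2"
  'c' x 1 => "c1"
Compressed: "a1b1a1b3c1a2c1"
Compressed length: 14

14


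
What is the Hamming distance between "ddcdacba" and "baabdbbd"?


Comparing "ddcdacba" and "baabdbbd" position by position:
  Position 0: 'd' vs 'b' => differ
  Position 1: 'd' vs 'a' => differ
  Position 2: 'c' vs 'a' => differ
  Position 3: 'd' vs 'b' => differ
  Position 4: 'a' vs 'd' => differ
  Position 5: 'c' vs 'b' => differ
  Position 6: 'b' vs 'b' => same
  Position 7: 'a' vs 'd' => differ
Total differences (Hamming distance): 7

7


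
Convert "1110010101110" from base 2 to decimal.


Input: "1110010101110" in base 2
Positional expansion:
  Digit '1' (value 1) x 2^12 = 4096
  Digit '1' (value 1) x 2^11 = 2048
  Digit '1' (value 1) x 2^10 = 1024
  Digit '0' (value 0) x 2^9 = 0
  Digit '0' (value 0) x 2^8 = 0
  Digit '1' (value 1) x 2^7 = 128
  Digit '0' (value 0) x 2^6 = 0
  Digit '1' (value 1) x 2^5 = 32
  Digit '0' (value 0) x 2^4 = 0
  Digit '1' (value 1) x 2^3 = 8
  Digit '1' (value 1) x 2^2 = 4
  Digit '1' (value 1) x 2^1 = 2
  Digit '0' (value 0) x 2^0 = 0
Sum = 7342

7342


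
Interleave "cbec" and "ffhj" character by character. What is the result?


Interleaving "cbec" and "ffhj":
  Position 0: 'c' from first, 'f' from second => "cf"
  Position 1: 'b' from first, 'f' from second => "bf"
  Position 2: 'e' from first, 'h' from second => "eh"
  Position 3: 'c' from first, 'j' from second => "cj"
Result: cfbfehcj

cfbfehcj


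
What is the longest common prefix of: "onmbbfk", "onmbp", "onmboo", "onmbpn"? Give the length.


Words: onmbbfk, onmbp, onmboo, onmbpn
  Position 0: all 'o' => match
  Position 1: all 'n' => match
  Position 2: all 'm' => match
  Position 3: all 'b' => match
  Position 4: ('b', 'p', 'o', 'p') => mismatch, stop
LCP = "onmb" (length 4)

4


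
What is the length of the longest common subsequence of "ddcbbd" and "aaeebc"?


LCS of "ddcbbd" and "aaeebc"
DP table:
           a    a    e    e    b    c
      0    0    0    0    0    0    0
  d   0    0    0    0    0    0    0
  d   0    0    0    0    0    0    0
  c   0    0    0    0    0    0    1
  b   0    0    0    0    0    1    1
  b   0    0    0    0    0    1    1
  d   0    0    0    0    0    1    1
LCS length = dp[6][6] = 1

1


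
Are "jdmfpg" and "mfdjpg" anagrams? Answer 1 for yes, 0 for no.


Strings: "jdmfpg", "mfdjpg"
Sorted first:  dfgjmp
Sorted second: dfgjmp
Sorted forms match => anagrams

1


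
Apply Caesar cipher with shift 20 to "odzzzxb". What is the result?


Caesar cipher: shift "odzzzxb" by 20
  'o' (pos 14) + 20 = pos 8 = 'i'
  'd' (pos 3) + 20 = pos 23 = 'x'
  'z' (pos 25) + 20 = pos 19 = 't'
  'z' (pos 25) + 20 = pos 19 = 't'
  'z' (pos 25) + 20 = pos 19 = 't'
  'x' (pos 23) + 20 = pos 17 = 'r'
  'b' (pos 1) + 20 = pos 21 = 'v'
Result: ixtttrv

ixtttrv


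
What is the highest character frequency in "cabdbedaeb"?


Input: cabdbedaeb
Character counts:
  'a': 2
  'b': 3
  'c': 1
  'd': 2
  'e': 2
Maximum frequency: 3

3


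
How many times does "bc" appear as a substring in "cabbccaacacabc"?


Searching for "bc" in "cabbccaacacabc"
Scanning each position:
  Position 0: "ca" => no
  Position 1: "ab" => no
  Position 2: "bb" => no
  Position 3: "bc" => MATCH
  Position 4: "cc" => no
  Position 5: "ca" => no
  Position 6: "aa" => no
  Position 7: "ac" => no
  Position 8: "ca" => no
  Position 9: "ac" => no
  Position 10: "ca" => no
  Position 11: "ab" => no
  Position 12: "bc" => MATCH
Total occurrences: 2

2
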